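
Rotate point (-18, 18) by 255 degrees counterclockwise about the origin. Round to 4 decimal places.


x' = -18*cos(255) - 18*sin(255) = 22.0454
y' = -18*sin(255) + 18*cos(255) = 12.7279

(22.0454, 12.7279)


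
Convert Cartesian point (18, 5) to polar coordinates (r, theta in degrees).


r = sqrt(18^2 + 5^2) = 18.6815
theta = atan2(5, 18) = 15.5241 degrees

r = 18.6815, theta = 15.5241 degrees


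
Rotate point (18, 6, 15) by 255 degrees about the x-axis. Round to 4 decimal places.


x' = 18
y' = 6*cos(255) - 15*sin(255) = 12.936
z' = 6*sin(255) + 15*cos(255) = -9.6778

(18, 12.936, -9.6778)


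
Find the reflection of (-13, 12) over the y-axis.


Reflection across y-axis: (x, y) -> (-x, y)
(-13, 12) -> (13, 12)

(13, 12)


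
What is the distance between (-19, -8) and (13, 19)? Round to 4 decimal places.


d = sqrt((13--19)^2 + (19--8)^2) = 41.8688

41.8688


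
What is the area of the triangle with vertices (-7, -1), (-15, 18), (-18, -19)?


Area = |x1(y2-y3) + x2(y3-y1) + x3(y1-y2)| / 2
= |-7*(18--19) + -15*(-19--1) + -18*(-1-18)| / 2
= 176.5

176.5


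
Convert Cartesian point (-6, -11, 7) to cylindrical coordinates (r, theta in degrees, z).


r = sqrt((-6)^2 + (-11)^2) = 12.53
theta = atan2(-11, -6) = 241.3895 deg
z = 7

r = 12.53, theta = 241.3895 deg, z = 7


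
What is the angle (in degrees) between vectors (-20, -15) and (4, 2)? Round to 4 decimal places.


dot = -20*4 + -15*2 = -110
|u| = 25, |v| = 4.4721
cos(angle) = -0.9839
angle = 169.6952 degrees

169.6952 degrees


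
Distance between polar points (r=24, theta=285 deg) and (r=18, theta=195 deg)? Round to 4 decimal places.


d = sqrt(r1^2 + r2^2 - 2*r1*r2*cos(t2-t1))
d = sqrt(24^2 + 18^2 - 2*24*18*cos(195-285)) = 30

30


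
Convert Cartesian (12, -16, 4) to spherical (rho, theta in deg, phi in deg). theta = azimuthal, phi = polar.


rho = sqrt(12^2 + (-16)^2 + 4^2) = 20.3961
theta = atan2(-16, 12) = 306.8699 deg
phi = acos(4/20.3961) = 78.6901 deg

rho = 20.3961, theta = 306.8699 deg, phi = 78.6901 deg


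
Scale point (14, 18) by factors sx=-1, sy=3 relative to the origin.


Scaling: (x*sx, y*sy) = (14*-1, 18*3) = (-14, 54)

(-14, 54)


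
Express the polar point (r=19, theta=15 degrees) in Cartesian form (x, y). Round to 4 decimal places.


x = 19 * cos(15) = 18.3526
y = 19 * sin(15) = 4.9176

(18.3526, 4.9176)


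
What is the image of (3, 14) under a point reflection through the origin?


Reflection through origin: (x, y) -> (-x, -y)
(3, 14) -> (-3, -14)

(-3, -14)


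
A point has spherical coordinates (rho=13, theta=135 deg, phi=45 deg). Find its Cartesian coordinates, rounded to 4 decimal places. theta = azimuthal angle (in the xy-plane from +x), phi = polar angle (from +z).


x = 13 * sin(45) * cos(135) = -6.5
y = 13 * sin(45) * sin(135) = 6.5
z = 13 * cos(45) = 9.1924

(-6.5, 6.5, 9.1924)


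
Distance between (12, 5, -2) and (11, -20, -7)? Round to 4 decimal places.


d = sqrt((11-12)^2 + (-20-5)^2 + (-7--2)^2) = 25.5147

25.5147


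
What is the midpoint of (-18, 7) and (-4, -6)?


Midpoint = ((-18+-4)/2, (7+-6)/2) = (-11, 0.5)

(-11, 0.5)


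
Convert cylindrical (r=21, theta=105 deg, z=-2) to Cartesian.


x = 21 * cos(105) = -5.4352
y = 21 * sin(105) = 20.2844
z = -2

(-5.4352, 20.2844, -2)


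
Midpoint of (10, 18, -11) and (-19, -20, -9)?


Midpoint = ((10+-19)/2, (18+-20)/2, (-11+-9)/2) = (-4.5, -1, -10)

(-4.5, -1, -10)


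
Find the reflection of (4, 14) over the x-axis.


Reflection across x-axis: (x, y) -> (x, -y)
(4, 14) -> (4, -14)

(4, -14)


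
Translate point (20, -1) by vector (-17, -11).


Translation: (x+dx, y+dy) = (20+-17, -1+-11) = (3, -12)

(3, -12)


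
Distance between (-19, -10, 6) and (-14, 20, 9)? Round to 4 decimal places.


d = sqrt((-14--19)^2 + (20--10)^2 + (9-6)^2) = 30.5614

30.5614


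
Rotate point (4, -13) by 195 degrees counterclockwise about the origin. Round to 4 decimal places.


x' = 4*cos(195) - -13*sin(195) = -7.2284
y' = 4*sin(195) + -13*cos(195) = 11.5218

(-7.2284, 11.5218)


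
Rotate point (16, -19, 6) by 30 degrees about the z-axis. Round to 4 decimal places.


x' = 16*cos(30) - -19*sin(30) = 23.3564
y' = 16*sin(30) + -19*cos(30) = -8.4545
z' = 6

(23.3564, -8.4545, 6)


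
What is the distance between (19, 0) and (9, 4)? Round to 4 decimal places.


d = sqrt((9-19)^2 + (4-0)^2) = 10.7703

10.7703


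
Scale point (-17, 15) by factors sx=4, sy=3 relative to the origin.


Scaling: (x*sx, y*sy) = (-17*4, 15*3) = (-68, 45)

(-68, 45)


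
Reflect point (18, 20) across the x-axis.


Reflection across x-axis: (x, y) -> (x, -y)
(18, 20) -> (18, -20)

(18, -20)


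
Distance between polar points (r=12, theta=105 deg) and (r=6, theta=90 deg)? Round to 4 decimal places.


d = sqrt(r1^2 + r2^2 - 2*r1*r2*cos(t2-t1))
d = sqrt(12^2 + 6^2 - 2*12*6*cos(90-105)) = 6.3958

6.3958


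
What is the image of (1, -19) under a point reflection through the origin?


Reflection through origin: (x, y) -> (-x, -y)
(1, -19) -> (-1, 19)

(-1, 19)


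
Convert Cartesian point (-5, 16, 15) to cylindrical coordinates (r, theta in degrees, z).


r = sqrt((-5)^2 + 16^2) = 16.7631
theta = atan2(16, -5) = 107.354 deg
z = 15

r = 16.7631, theta = 107.354 deg, z = 15


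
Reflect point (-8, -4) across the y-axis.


Reflection across y-axis: (x, y) -> (-x, y)
(-8, -4) -> (8, -4)

(8, -4)


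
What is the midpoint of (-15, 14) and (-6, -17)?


Midpoint = ((-15+-6)/2, (14+-17)/2) = (-10.5, -1.5)

(-10.5, -1.5)


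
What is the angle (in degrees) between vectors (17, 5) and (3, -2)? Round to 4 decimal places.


dot = 17*3 + 5*-2 = 41
|u| = 17.72, |v| = 3.6056
cos(angle) = 0.6417
angle = 50.0796 degrees

50.0796 degrees


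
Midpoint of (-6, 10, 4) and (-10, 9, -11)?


Midpoint = ((-6+-10)/2, (10+9)/2, (4+-11)/2) = (-8, 9.5, -3.5)

(-8, 9.5, -3.5)


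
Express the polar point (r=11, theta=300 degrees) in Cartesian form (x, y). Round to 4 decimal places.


x = 11 * cos(300) = 5.5
y = 11 * sin(300) = -9.5263

(5.5, -9.5263)


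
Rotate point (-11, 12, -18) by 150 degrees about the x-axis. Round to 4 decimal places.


x' = -11
y' = 12*cos(150) - -18*sin(150) = -1.3923
z' = 12*sin(150) + -18*cos(150) = 21.5885

(-11, -1.3923, 21.5885)


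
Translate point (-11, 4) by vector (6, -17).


Translation: (x+dx, y+dy) = (-11+6, 4+-17) = (-5, -13)

(-5, -13)


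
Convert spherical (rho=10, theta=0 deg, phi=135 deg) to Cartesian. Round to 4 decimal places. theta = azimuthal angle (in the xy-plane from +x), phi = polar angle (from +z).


x = 10 * sin(135) * cos(0) = 7.0711
y = 10 * sin(135) * sin(0) = 0
z = 10 * cos(135) = -7.0711

(7.0711, 0, -7.0711)


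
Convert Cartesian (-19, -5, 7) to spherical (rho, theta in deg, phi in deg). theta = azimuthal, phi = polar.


rho = sqrt((-19)^2 + (-5)^2 + 7^2) = 20.8567
theta = atan2(-5, -19) = 194.7436 deg
phi = acos(7/20.8567) = 70.3895 deg

rho = 20.8567, theta = 194.7436 deg, phi = 70.3895 deg


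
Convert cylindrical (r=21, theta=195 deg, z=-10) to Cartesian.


x = 21 * cos(195) = -20.2844
y = 21 * sin(195) = -5.4352
z = -10

(-20.2844, -5.4352, -10)


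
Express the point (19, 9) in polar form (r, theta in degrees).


r = sqrt(19^2 + 9^2) = 21.0238
theta = atan2(9, 19) = 25.3462 degrees

r = 21.0238, theta = 25.3462 degrees


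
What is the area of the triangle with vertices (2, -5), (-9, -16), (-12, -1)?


Area = |x1(y2-y3) + x2(y3-y1) + x3(y1-y2)| / 2
= |2*(-16--1) + -9*(-1--5) + -12*(-5--16)| / 2
= 99

99


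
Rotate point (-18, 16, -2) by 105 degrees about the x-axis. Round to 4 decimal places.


x' = -18
y' = 16*cos(105) - -2*sin(105) = -2.2093
z' = 16*sin(105) + -2*cos(105) = 15.9725

(-18, -2.2093, 15.9725)


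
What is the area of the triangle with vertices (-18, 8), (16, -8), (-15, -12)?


Area = |x1(y2-y3) + x2(y3-y1) + x3(y1-y2)| / 2
= |-18*(-8--12) + 16*(-12-8) + -15*(8--8)| / 2
= 316

316


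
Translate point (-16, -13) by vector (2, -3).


Translation: (x+dx, y+dy) = (-16+2, -13+-3) = (-14, -16)

(-14, -16)


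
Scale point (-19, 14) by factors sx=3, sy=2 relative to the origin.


Scaling: (x*sx, y*sy) = (-19*3, 14*2) = (-57, 28)

(-57, 28)


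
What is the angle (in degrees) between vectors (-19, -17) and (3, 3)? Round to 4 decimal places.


dot = -19*3 + -17*3 = -108
|u| = 25.4951, |v| = 4.2426
cos(angle) = -0.9985
angle = 176.8202 degrees

176.8202 degrees


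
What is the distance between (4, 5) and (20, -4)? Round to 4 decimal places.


d = sqrt((20-4)^2 + (-4-5)^2) = 18.3576

18.3576


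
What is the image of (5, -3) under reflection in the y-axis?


Reflection across y-axis: (x, y) -> (-x, y)
(5, -3) -> (-5, -3)

(-5, -3)


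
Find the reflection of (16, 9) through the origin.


Reflection through origin: (x, y) -> (-x, -y)
(16, 9) -> (-16, -9)

(-16, -9)


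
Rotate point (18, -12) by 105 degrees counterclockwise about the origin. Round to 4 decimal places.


x' = 18*cos(105) - -12*sin(105) = 6.9324
y' = 18*sin(105) + -12*cos(105) = 20.4925

(6.9324, 20.4925)


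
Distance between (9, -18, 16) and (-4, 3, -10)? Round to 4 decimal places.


d = sqrt((-4-9)^2 + (3--18)^2 + (-10-16)^2) = 35.8608

35.8608


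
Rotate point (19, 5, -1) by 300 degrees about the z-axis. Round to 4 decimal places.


x' = 19*cos(300) - 5*sin(300) = 13.8301
y' = 19*sin(300) + 5*cos(300) = -13.9545
z' = -1

(13.8301, -13.9545, -1)


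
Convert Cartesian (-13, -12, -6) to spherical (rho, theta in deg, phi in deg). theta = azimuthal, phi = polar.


rho = sqrt((-13)^2 + (-12)^2 + (-6)^2) = 18.6815
theta = atan2(-12, -13) = 222.7094 deg
phi = acos(-6/18.6815) = 108.7339 deg

rho = 18.6815, theta = 222.7094 deg, phi = 108.7339 deg


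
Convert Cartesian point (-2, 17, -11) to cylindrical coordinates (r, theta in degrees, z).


r = sqrt((-2)^2 + 17^2) = 17.1172
theta = atan2(17, -2) = 96.7098 deg
z = -11

r = 17.1172, theta = 96.7098 deg, z = -11


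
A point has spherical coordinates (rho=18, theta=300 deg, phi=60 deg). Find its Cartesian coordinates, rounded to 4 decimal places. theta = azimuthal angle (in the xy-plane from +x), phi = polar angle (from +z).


x = 18 * sin(60) * cos(300) = 7.7942
y = 18 * sin(60) * sin(300) = -13.5
z = 18 * cos(60) = 9

(7.7942, -13.5, 9)


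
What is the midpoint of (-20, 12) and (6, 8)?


Midpoint = ((-20+6)/2, (12+8)/2) = (-7, 10)

(-7, 10)


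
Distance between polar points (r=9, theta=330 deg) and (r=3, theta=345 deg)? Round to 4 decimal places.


d = sqrt(r1^2 + r2^2 - 2*r1*r2*cos(t2-t1))
d = sqrt(9^2 + 3^2 - 2*9*3*cos(345-330)) = 6.1514

6.1514


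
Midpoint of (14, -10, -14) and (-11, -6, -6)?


Midpoint = ((14+-11)/2, (-10+-6)/2, (-14+-6)/2) = (1.5, -8, -10)

(1.5, -8, -10)


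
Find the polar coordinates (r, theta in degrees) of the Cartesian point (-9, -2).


r = sqrt((-9)^2 + (-2)^2) = 9.2195
theta = atan2(-2, -9) = 192.5288 degrees

r = 9.2195, theta = 192.5288 degrees


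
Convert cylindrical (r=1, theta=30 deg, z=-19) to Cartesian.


x = 1 * cos(30) = 0.866
y = 1 * sin(30) = 0.5
z = -19

(0.866, 0.5, -19)


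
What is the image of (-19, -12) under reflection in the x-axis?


Reflection across x-axis: (x, y) -> (x, -y)
(-19, -12) -> (-19, 12)

(-19, 12)


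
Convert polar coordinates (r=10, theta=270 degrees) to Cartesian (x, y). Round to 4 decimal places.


x = 10 * cos(270) = 0
y = 10 * sin(270) = -10

(0, -10)


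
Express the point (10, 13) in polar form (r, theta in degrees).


r = sqrt(10^2 + 13^2) = 16.4012
theta = atan2(13, 10) = 52.4314 degrees

r = 16.4012, theta = 52.4314 degrees


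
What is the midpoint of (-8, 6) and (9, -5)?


Midpoint = ((-8+9)/2, (6+-5)/2) = (0.5, 0.5)

(0.5, 0.5)


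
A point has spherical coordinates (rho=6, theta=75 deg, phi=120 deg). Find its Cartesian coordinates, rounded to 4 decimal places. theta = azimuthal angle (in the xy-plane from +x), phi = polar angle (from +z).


x = 6 * sin(120) * cos(75) = 1.3449
y = 6 * sin(120) * sin(75) = 5.0191
z = 6 * cos(120) = -3

(1.3449, 5.0191, -3)


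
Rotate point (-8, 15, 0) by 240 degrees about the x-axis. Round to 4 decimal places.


x' = -8
y' = 15*cos(240) - 0*sin(240) = -7.5
z' = 15*sin(240) + 0*cos(240) = -12.9904

(-8, -7.5, -12.9904)


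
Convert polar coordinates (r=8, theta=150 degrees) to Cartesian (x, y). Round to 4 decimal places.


x = 8 * cos(150) = -6.9282
y = 8 * sin(150) = 4

(-6.9282, 4)


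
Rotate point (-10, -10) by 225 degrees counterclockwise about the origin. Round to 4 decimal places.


x' = -10*cos(225) - -10*sin(225) = 0
y' = -10*sin(225) + -10*cos(225) = 14.1421

(0, 14.1421)


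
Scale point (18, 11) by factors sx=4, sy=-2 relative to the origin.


Scaling: (x*sx, y*sy) = (18*4, 11*-2) = (72, -22)

(72, -22)


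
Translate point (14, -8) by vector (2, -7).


Translation: (x+dx, y+dy) = (14+2, -8+-7) = (16, -15)

(16, -15)


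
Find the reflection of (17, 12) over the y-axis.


Reflection across y-axis: (x, y) -> (-x, y)
(17, 12) -> (-17, 12)

(-17, 12)


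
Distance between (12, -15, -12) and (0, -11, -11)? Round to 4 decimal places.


d = sqrt((0-12)^2 + (-11--15)^2 + (-11--12)^2) = 12.6886

12.6886


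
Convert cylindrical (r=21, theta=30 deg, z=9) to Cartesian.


x = 21 * cos(30) = 18.1865
y = 21 * sin(30) = 10.5
z = 9

(18.1865, 10.5, 9)


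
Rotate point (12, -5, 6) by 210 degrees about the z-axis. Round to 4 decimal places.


x' = 12*cos(210) - -5*sin(210) = -12.8923
y' = 12*sin(210) + -5*cos(210) = -1.6699
z' = 6

(-12.8923, -1.6699, 6)


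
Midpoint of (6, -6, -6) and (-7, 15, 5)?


Midpoint = ((6+-7)/2, (-6+15)/2, (-6+5)/2) = (-0.5, 4.5, -0.5)

(-0.5, 4.5, -0.5)


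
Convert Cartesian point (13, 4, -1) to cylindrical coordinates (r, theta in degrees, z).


r = sqrt(13^2 + 4^2) = 13.6015
theta = atan2(4, 13) = 17.1027 deg
z = -1

r = 13.6015, theta = 17.1027 deg, z = -1


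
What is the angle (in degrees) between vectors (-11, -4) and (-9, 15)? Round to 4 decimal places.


dot = -11*-9 + -4*15 = 39
|u| = 11.7047, |v| = 17.4929
cos(angle) = 0.1905
angle = 79.0193 degrees

79.0193 degrees


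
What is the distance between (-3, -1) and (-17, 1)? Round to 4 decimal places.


d = sqrt((-17--3)^2 + (1--1)^2) = 14.1421

14.1421


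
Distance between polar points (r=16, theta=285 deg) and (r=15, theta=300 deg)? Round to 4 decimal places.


d = sqrt(r1^2 + r2^2 - 2*r1*r2*cos(t2-t1))
d = sqrt(16^2 + 15^2 - 2*16*15*cos(300-285)) = 4.166

4.166


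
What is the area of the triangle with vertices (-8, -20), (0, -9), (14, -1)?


Area = |x1(y2-y3) + x2(y3-y1) + x3(y1-y2)| / 2
= |-8*(-9--1) + 0*(-1--20) + 14*(-20--9)| / 2
= 45

45


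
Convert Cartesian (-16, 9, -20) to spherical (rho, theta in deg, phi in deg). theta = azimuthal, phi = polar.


rho = sqrt((-16)^2 + 9^2 + (-20)^2) = 27.1477
theta = atan2(9, -16) = 150.6422 deg
phi = acos(-20/27.1477) = 137.4519 deg

rho = 27.1477, theta = 150.6422 deg, phi = 137.4519 deg


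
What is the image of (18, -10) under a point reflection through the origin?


Reflection through origin: (x, y) -> (-x, -y)
(18, -10) -> (-18, 10)

(-18, 10)


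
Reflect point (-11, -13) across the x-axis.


Reflection across x-axis: (x, y) -> (x, -y)
(-11, -13) -> (-11, 13)

(-11, 13)


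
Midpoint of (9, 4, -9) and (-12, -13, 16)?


Midpoint = ((9+-12)/2, (4+-13)/2, (-9+16)/2) = (-1.5, -4.5, 3.5)

(-1.5, -4.5, 3.5)


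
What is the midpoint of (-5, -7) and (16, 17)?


Midpoint = ((-5+16)/2, (-7+17)/2) = (5.5, 5)

(5.5, 5)


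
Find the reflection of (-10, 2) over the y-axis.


Reflection across y-axis: (x, y) -> (-x, y)
(-10, 2) -> (10, 2)

(10, 2)


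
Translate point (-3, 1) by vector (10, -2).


Translation: (x+dx, y+dy) = (-3+10, 1+-2) = (7, -1)

(7, -1)


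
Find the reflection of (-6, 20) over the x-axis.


Reflection across x-axis: (x, y) -> (x, -y)
(-6, 20) -> (-6, -20)

(-6, -20)


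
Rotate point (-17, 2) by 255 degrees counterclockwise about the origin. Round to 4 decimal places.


x' = -17*cos(255) - 2*sin(255) = 6.3318
y' = -17*sin(255) + 2*cos(255) = 15.9031

(6.3318, 15.9031)


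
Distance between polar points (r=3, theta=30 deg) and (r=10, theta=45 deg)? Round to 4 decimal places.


d = sqrt(r1^2 + r2^2 - 2*r1*r2*cos(t2-t1))
d = sqrt(3^2 + 10^2 - 2*3*10*cos(45-30)) = 7.1445

7.1445


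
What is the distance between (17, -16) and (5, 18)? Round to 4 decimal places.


d = sqrt((5-17)^2 + (18--16)^2) = 36.0555

36.0555


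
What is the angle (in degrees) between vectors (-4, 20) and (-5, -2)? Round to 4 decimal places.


dot = -4*-5 + 20*-2 = -20
|u| = 20.3961, |v| = 5.3852
cos(angle) = -0.1821
angle = 100.4915 degrees

100.4915 degrees


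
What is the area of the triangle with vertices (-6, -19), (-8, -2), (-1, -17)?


Area = |x1(y2-y3) + x2(y3-y1) + x3(y1-y2)| / 2
= |-6*(-2--17) + -8*(-17--19) + -1*(-19--2)| / 2
= 44.5

44.5


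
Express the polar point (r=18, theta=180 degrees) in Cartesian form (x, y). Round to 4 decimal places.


x = 18 * cos(180) = -18
y = 18 * sin(180) = 0

(-18, 0)


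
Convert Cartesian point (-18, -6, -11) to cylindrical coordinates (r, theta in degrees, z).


r = sqrt((-18)^2 + (-6)^2) = 18.9737
theta = atan2(-6, -18) = 198.4349 deg
z = -11

r = 18.9737, theta = 198.4349 deg, z = -11


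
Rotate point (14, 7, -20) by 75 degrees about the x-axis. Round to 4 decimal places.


x' = 14
y' = 7*cos(75) - -20*sin(75) = 21.1302
z' = 7*sin(75) + -20*cos(75) = 1.5851

(14, 21.1302, 1.5851)


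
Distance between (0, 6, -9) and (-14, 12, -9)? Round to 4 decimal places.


d = sqrt((-14-0)^2 + (12-6)^2 + (-9--9)^2) = 15.2315

15.2315


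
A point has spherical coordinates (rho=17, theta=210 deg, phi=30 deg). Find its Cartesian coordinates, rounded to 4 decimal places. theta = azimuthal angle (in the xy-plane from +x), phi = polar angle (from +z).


x = 17 * sin(30) * cos(210) = -7.3612
y = 17 * sin(30) * sin(210) = -4.25
z = 17 * cos(30) = 14.7224

(-7.3612, -4.25, 14.7224)


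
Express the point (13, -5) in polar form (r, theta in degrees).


r = sqrt(13^2 + (-5)^2) = 13.9284
theta = atan2(-5, 13) = 338.9625 degrees

r = 13.9284, theta = 338.9625 degrees


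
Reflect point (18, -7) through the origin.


Reflection through origin: (x, y) -> (-x, -y)
(18, -7) -> (-18, 7)

(-18, 7)


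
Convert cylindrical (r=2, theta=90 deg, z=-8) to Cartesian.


x = 2 * cos(90) = 0
y = 2 * sin(90) = 2
z = -8

(0, 2, -8)


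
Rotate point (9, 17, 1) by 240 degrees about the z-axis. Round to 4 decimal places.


x' = 9*cos(240) - 17*sin(240) = 10.2224
y' = 9*sin(240) + 17*cos(240) = -16.2942
z' = 1

(10.2224, -16.2942, 1)


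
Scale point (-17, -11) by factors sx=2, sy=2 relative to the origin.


Scaling: (x*sx, y*sy) = (-17*2, -11*2) = (-34, -22)

(-34, -22)


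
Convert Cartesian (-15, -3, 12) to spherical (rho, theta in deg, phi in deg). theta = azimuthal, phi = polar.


rho = sqrt((-15)^2 + (-3)^2 + 12^2) = 19.4422
theta = atan2(-3, -15) = 191.3099 deg
phi = acos(12/19.4422) = 51.8871 deg

rho = 19.4422, theta = 191.3099 deg, phi = 51.8871 deg


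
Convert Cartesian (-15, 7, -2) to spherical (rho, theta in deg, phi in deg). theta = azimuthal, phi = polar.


rho = sqrt((-15)^2 + 7^2 + (-2)^2) = 16.6733
theta = atan2(7, -15) = 154.9831 deg
phi = acos(-2/16.6733) = 96.8893 deg

rho = 16.6733, theta = 154.9831 deg, phi = 96.8893 deg


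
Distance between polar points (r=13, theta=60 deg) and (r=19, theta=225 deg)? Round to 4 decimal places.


d = sqrt(r1^2 + r2^2 - 2*r1*r2*cos(t2-t1))
d = sqrt(13^2 + 19^2 - 2*13*19*cos(225-60)) = 31.7359

31.7359


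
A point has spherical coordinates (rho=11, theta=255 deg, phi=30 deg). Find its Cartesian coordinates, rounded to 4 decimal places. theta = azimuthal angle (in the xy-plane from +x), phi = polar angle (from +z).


x = 11 * sin(30) * cos(255) = -1.4235
y = 11 * sin(30) * sin(255) = -5.3126
z = 11 * cos(30) = 9.5263

(-1.4235, -5.3126, 9.5263)


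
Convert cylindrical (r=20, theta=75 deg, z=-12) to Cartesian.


x = 20 * cos(75) = 5.1764
y = 20 * sin(75) = 19.3185
z = -12

(5.1764, 19.3185, -12)


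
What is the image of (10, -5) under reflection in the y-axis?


Reflection across y-axis: (x, y) -> (-x, y)
(10, -5) -> (-10, -5)

(-10, -5)


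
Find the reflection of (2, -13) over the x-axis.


Reflection across x-axis: (x, y) -> (x, -y)
(2, -13) -> (2, 13)

(2, 13)


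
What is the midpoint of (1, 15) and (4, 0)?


Midpoint = ((1+4)/2, (15+0)/2) = (2.5, 7.5)

(2.5, 7.5)


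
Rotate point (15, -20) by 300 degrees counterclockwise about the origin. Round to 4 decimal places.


x' = 15*cos(300) - -20*sin(300) = -9.8205
y' = 15*sin(300) + -20*cos(300) = -22.9904

(-9.8205, -22.9904)


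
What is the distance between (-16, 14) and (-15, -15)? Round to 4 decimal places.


d = sqrt((-15--16)^2 + (-15-14)^2) = 29.0172

29.0172


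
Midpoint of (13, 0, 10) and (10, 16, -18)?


Midpoint = ((13+10)/2, (0+16)/2, (10+-18)/2) = (11.5, 8, -4)

(11.5, 8, -4)


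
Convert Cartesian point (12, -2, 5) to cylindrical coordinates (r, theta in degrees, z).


r = sqrt(12^2 + (-2)^2) = 12.1655
theta = atan2(-2, 12) = 350.5377 deg
z = 5

r = 12.1655, theta = 350.5377 deg, z = 5


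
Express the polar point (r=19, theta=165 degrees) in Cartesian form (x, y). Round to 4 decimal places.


x = 19 * cos(165) = -18.3526
y = 19 * sin(165) = 4.9176

(-18.3526, 4.9176)


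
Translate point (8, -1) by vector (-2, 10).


Translation: (x+dx, y+dy) = (8+-2, -1+10) = (6, 9)

(6, 9)


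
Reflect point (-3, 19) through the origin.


Reflection through origin: (x, y) -> (-x, -y)
(-3, 19) -> (3, -19)

(3, -19)


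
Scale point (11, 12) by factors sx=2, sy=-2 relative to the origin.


Scaling: (x*sx, y*sy) = (11*2, 12*-2) = (22, -24)

(22, -24)


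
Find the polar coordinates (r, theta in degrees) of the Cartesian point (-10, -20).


r = sqrt((-10)^2 + (-20)^2) = 22.3607
theta = atan2(-20, -10) = 243.4349 degrees

r = 22.3607, theta = 243.4349 degrees


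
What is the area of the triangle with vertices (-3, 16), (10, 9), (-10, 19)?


Area = |x1(y2-y3) + x2(y3-y1) + x3(y1-y2)| / 2
= |-3*(9-19) + 10*(19-16) + -10*(16-9)| / 2
= 5

5


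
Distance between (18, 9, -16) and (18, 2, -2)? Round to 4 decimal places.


d = sqrt((18-18)^2 + (2-9)^2 + (-2--16)^2) = 15.6525

15.6525


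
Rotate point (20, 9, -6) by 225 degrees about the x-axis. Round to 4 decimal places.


x' = 20
y' = 9*cos(225) - -6*sin(225) = -10.6066
z' = 9*sin(225) + -6*cos(225) = -2.1213

(20, -10.6066, -2.1213)


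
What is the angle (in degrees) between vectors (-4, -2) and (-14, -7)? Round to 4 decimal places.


dot = -4*-14 + -2*-7 = 70
|u| = 4.4721, |v| = 15.6525
cos(angle) = 1
angle = 0 degrees

0 degrees


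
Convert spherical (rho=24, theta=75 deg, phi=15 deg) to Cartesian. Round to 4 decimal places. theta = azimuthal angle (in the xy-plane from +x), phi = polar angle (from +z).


x = 24 * sin(15) * cos(75) = 1.6077
y = 24 * sin(15) * sin(75) = 6
z = 24 * cos(15) = 23.1822

(1.6077, 6, 23.1822)


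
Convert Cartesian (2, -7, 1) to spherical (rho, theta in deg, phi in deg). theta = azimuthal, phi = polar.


rho = sqrt(2^2 + (-7)^2 + 1^2) = 7.3485
theta = atan2(-7, 2) = 285.9454 deg
phi = acos(1/7.3485) = 82.1788 deg

rho = 7.3485, theta = 285.9454 deg, phi = 82.1788 deg


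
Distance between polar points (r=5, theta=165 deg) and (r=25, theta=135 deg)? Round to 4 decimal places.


d = sqrt(r1^2 + r2^2 - 2*r1*r2*cos(t2-t1))
d = sqrt(5^2 + 25^2 - 2*5*25*cos(135-165)) = 20.8205

20.8205


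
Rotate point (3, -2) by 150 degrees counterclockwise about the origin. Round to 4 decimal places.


x' = 3*cos(150) - -2*sin(150) = -1.5981
y' = 3*sin(150) + -2*cos(150) = 3.2321

(-1.5981, 3.2321)


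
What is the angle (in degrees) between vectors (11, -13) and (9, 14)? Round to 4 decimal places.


dot = 11*9 + -13*14 = -83
|u| = 17.0294, |v| = 16.6433
cos(angle) = -0.2928
angle = 107.0284 degrees

107.0284 degrees


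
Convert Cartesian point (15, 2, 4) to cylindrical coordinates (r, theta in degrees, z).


r = sqrt(15^2 + 2^2) = 15.1327
theta = atan2(2, 15) = 7.5946 deg
z = 4

r = 15.1327, theta = 7.5946 deg, z = 4


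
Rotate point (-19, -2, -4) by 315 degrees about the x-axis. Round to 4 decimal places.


x' = -19
y' = -2*cos(315) - -4*sin(315) = -4.2426
z' = -2*sin(315) + -4*cos(315) = -1.4142

(-19, -4.2426, -1.4142)


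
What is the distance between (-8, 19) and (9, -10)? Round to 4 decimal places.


d = sqrt((9--8)^2 + (-10-19)^2) = 33.6155

33.6155


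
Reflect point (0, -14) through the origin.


Reflection through origin: (x, y) -> (-x, -y)
(0, -14) -> (0, 14)

(0, 14)


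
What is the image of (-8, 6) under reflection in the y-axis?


Reflection across y-axis: (x, y) -> (-x, y)
(-8, 6) -> (8, 6)

(8, 6)


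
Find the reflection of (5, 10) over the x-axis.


Reflection across x-axis: (x, y) -> (x, -y)
(5, 10) -> (5, -10)

(5, -10)


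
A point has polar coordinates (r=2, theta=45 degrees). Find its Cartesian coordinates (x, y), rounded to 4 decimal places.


x = 2 * cos(45) = 1.4142
y = 2 * sin(45) = 1.4142

(1.4142, 1.4142)


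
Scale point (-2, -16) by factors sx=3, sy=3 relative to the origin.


Scaling: (x*sx, y*sy) = (-2*3, -16*3) = (-6, -48)

(-6, -48)


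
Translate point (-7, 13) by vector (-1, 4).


Translation: (x+dx, y+dy) = (-7+-1, 13+4) = (-8, 17)

(-8, 17)


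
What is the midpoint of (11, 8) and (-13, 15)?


Midpoint = ((11+-13)/2, (8+15)/2) = (-1, 11.5)

(-1, 11.5)


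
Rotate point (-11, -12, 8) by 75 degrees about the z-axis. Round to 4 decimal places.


x' = -11*cos(75) - -12*sin(75) = 8.7441
y' = -11*sin(75) + -12*cos(75) = -13.731
z' = 8

(8.7441, -13.731, 8)


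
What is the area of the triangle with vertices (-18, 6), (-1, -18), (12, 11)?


Area = |x1(y2-y3) + x2(y3-y1) + x3(y1-y2)| / 2
= |-18*(-18-11) + -1*(11-6) + 12*(6--18)| / 2
= 402.5

402.5


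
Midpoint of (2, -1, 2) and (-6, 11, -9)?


Midpoint = ((2+-6)/2, (-1+11)/2, (2+-9)/2) = (-2, 5, -3.5)

(-2, 5, -3.5)


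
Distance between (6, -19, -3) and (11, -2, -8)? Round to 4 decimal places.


d = sqrt((11-6)^2 + (-2--19)^2 + (-8--3)^2) = 18.412

18.412


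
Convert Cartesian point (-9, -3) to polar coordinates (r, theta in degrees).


r = sqrt((-9)^2 + (-3)^2) = 9.4868
theta = atan2(-3, -9) = 198.4349 degrees

r = 9.4868, theta = 198.4349 degrees


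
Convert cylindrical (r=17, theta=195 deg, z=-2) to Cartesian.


x = 17 * cos(195) = -16.4207
y = 17 * sin(195) = -4.3999
z = -2

(-16.4207, -4.3999, -2)


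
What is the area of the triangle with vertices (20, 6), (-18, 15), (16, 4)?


Area = |x1(y2-y3) + x2(y3-y1) + x3(y1-y2)| / 2
= |20*(15-4) + -18*(4-6) + 16*(6-15)| / 2
= 56

56


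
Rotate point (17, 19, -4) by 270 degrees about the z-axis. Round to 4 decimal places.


x' = 17*cos(270) - 19*sin(270) = 19
y' = 17*sin(270) + 19*cos(270) = -17
z' = -4

(19, -17, -4)


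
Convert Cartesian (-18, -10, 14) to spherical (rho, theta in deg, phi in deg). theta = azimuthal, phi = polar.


rho = sqrt((-18)^2 + (-10)^2 + 14^2) = 24.8998
theta = atan2(-10, -18) = 209.0546 deg
phi = acos(14/24.8998) = 55.7882 deg

rho = 24.8998, theta = 209.0546 deg, phi = 55.7882 deg


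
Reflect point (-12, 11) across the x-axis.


Reflection across x-axis: (x, y) -> (x, -y)
(-12, 11) -> (-12, -11)

(-12, -11)


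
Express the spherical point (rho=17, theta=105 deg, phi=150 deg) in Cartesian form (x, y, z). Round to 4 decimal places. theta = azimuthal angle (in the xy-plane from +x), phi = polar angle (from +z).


x = 17 * sin(150) * cos(105) = -2.2
y = 17 * sin(150) * sin(105) = 8.2104
z = 17 * cos(150) = -14.7224

(-2.2, 8.2104, -14.7224)


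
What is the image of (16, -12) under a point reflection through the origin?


Reflection through origin: (x, y) -> (-x, -y)
(16, -12) -> (-16, 12)

(-16, 12)


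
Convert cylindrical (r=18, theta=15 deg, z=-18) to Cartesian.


x = 18 * cos(15) = 17.3867
y = 18 * sin(15) = 4.6587
z = -18

(17.3867, 4.6587, -18)


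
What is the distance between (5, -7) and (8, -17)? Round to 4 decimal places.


d = sqrt((8-5)^2 + (-17--7)^2) = 10.4403

10.4403


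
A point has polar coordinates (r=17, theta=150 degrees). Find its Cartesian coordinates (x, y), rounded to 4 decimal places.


x = 17 * cos(150) = -14.7224
y = 17 * sin(150) = 8.5

(-14.7224, 8.5)


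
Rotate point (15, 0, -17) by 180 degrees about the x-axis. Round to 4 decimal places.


x' = 15
y' = 0*cos(180) - -17*sin(180) = 0
z' = 0*sin(180) + -17*cos(180) = 17

(15, 0, 17)


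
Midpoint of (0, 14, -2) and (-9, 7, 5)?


Midpoint = ((0+-9)/2, (14+7)/2, (-2+5)/2) = (-4.5, 10.5, 1.5)

(-4.5, 10.5, 1.5)


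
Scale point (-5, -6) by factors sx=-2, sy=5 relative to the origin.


Scaling: (x*sx, y*sy) = (-5*-2, -6*5) = (10, -30)

(10, -30)


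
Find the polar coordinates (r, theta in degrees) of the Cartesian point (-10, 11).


r = sqrt((-10)^2 + 11^2) = 14.8661
theta = atan2(11, -10) = 132.2737 degrees

r = 14.8661, theta = 132.2737 degrees


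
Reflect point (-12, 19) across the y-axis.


Reflection across y-axis: (x, y) -> (-x, y)
(-12, 19) -> (12, 19)

(12, 19)


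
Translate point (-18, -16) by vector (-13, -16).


Translation: (x+dx, y+dy) = (-18+-13, -16+-16) = (-31, -32)

(-31, -32)


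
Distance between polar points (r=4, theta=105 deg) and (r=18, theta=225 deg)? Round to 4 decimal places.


d = sqrt(r1^2 + r2^2 - 2*r1*r2*cos(t2-t1))
d = sqrt(4^2 + 18^2 - 2*4*18*cos(225-105)) = 20.2978

20.2978


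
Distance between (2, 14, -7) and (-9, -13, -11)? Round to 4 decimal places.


d = sqrt((-9-2)^2 + (-13-14)^2 + (-11--7)^2) = 29.4279

29.4279


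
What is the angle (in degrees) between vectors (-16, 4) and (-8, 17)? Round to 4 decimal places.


dot = -16*-8 + 4*17 = 196
|u| = 16.4924, |v| = 18.7883
cos(angle) = 0.6325
angle = 50.7626 degrees

50.7626 degrees


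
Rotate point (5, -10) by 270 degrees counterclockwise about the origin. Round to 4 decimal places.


x' = 5*cos(270) - -10*sin(270) = -10
y' = 5*sin(270) + -10*cos(270) = -5

(-10, -5)


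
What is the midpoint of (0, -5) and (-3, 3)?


Midpoint = ((0+-3)/2, (-5+3)/2) = (-1.5, -1)

(-1.5, -1)


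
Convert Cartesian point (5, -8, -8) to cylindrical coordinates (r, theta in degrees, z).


r = sqrt(5^2 + (-8)^2) = 9.434
theta = atan2(-8, 5) = 302.0054 deg
z = -8

r = 9.434, theta = 302.0054 deg, z = -8


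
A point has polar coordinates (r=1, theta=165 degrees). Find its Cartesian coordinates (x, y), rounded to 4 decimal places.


x = 1 * cos(165) = -0.9659
y = 1 * sin(165) = 0.2588

(-0.9659, 0.2588)


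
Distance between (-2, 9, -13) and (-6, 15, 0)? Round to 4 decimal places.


d = sqrt((-6--2)^2 + (15-9)^2 + (0--13)^2) = 14.8661

14.8661


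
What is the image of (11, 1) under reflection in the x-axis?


Reflection across x-axis: (x, y) -> (x, -y)
(11, 1) -> (11, -1)

(11, -1)


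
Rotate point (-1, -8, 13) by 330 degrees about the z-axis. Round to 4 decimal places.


x' = -1*cos(330) - -8*sin(330) = -4.866
y' = -1*sin(330) + -8*cos(330) = -6.4282
z' = 13

(-4.866, -6.4282, 13)


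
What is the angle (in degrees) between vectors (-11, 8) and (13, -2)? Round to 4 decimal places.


dot = -11*13 + 8*-2 = -159
|u| = 13.6015, |v| = 13.1529
cos(angle) = -0.8888
angle = 152.7188 degrees

152.7188 degrees


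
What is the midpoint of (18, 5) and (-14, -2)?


Midpoint = ((18+-14)/2, (5+-2)/2) = (2, 1.5)

(2, 1.5)


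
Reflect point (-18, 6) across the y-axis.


Reflection across y-axis: (x, y) -> (-x, y)
(-18, 6) -> (18, 6)

(18, 6)


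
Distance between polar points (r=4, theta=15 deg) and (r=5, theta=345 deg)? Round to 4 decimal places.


d = sqrt(r1^2 + r2^2 - 2*r1*r2*cos(t2-t1))
d = sqrt(4^2 + 5^2 - 2*4*5*cos(345-15)) = 2.5217

2.5217


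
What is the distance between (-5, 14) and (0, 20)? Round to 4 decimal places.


d = sqrt((0--5)^2 + (20-14)^2) = 7.8102

7.8102


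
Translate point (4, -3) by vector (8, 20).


Translation: (x+dx, y+dy) = (4+8, -3+20) = (12, 17)

(12, 17)


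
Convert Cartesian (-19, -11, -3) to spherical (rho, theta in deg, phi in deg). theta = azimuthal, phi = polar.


rho = sqrt((-19)^2 + (-11)^2 + (-3)^2) = 22.1585
theta = atan2(-11, -19) = 210.0686 deg
phi = acos(-3/22.1585) = 97.7811 deg

rho = 22.1585, theta = 210.0686 deg, phi = 97.7811 deg


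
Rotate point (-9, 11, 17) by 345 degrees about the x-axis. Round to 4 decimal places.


x' = -9
y' = 11*cos(345) - 17*sin(345) = 15.0251
z' = 11*sin(345) + 17*cos(345) = 13.5737

(-9, 15.0251, 13.5737)


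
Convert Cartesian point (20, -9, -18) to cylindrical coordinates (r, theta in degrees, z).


r = sqrt(20^2 + (-9)^2) = 21.9317
theta = atan2(-9, 20) = 335.7723 deg
z = -18

r = 21.9317, theta = 335.7723 deg, z = -18


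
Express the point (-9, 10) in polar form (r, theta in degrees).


r = sqrt((-9)^2 + 10^2) = 13.4536
theta = atan2(10, -9) = 131.9872 degrees

r = 13.4536, theta = 131.9872 degrees


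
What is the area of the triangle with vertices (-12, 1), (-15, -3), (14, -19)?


Area = |x1(y2-y3) + x2(y3-y1) + x3(y1-y2)| / 2
= |-12*(-3--19) + -15*(-19-1) + 14*(1--3)| / 2
= 82

82


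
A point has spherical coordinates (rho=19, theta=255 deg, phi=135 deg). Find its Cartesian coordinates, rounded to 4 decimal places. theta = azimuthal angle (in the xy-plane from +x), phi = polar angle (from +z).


x = 19 * sin(135) * cos(255) = -3.4772
y = 19 * sin(135) * sin(255) = -12.9772
z = 19 * cos(135) = -13.435

(-3.4772, -12.9772, -13.435)


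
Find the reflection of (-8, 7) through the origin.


Reflection through origin: (x, y) -> (-x, -y)
(-8, 7) -> (8, -7)

(8, -7)


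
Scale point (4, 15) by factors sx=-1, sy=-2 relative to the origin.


Scaling: (x*sx, y*sy) = (4*-1, 15*-2) = (-4, -30)

(-4, -30)


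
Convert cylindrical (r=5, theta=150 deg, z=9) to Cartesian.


x = 5 * cos(150) = -4.3301
y = 5 * sin(150) = 2.5
z = 9

(-4.3301, 2.5, 9)


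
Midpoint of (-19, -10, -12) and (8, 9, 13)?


Midpoint = ((-19+8)/2, (-10+9)/2, (-12+13)/2) = (-5.5, -0.5, 0.5)

(-5.5, -0.5, 0.5)


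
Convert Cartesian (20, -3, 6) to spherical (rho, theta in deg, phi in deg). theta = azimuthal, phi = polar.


rho = sqrt(20^2 + (-3)^2 + 6^2) = 21.095
theta = atan2(-3, 20) = 351.4692 deg
phi = acos(6/21.095) = 73.4754 deg

rho = 21.095, theta = 351.4692 deg, phi = 73.4754 deg


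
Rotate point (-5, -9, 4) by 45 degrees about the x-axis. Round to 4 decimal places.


x' = -5
y' = -9*cos(45) - 4*sin(45) = -9.1924
z' = -9*sin(45) + 4*cos(45) = -3.5355

(-5, -9.1924, -3.5355)


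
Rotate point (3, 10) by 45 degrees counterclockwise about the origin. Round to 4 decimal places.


x' = 3*cos(45) - 10*sin(45) = -4.9497
y' = 3*sin(45) + 10*cos(45) = 9.1924

(-4.9497, 9.1924)


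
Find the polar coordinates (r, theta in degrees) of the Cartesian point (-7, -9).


r = sqrt((-7)^2 + (-9)^2) = 11.4018
theta = atan2(-9, -7) = 232.125 degrees

r = 11.4018, theta = 232.125 degrees


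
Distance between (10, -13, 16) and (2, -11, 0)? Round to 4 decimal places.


d = sqrt((2-10)^2 + (-11--13)^2 + (0-16)^2) = 18

18


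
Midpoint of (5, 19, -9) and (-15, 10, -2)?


Midpoint = ((5+-15)/2, (19+10)/2, (-9+-2)/2) = (-5, 14.5, -5.5)

(-5, 14.5, -5.5)


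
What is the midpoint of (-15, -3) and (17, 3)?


Midpoint = ((-15+17)/2, (-3+3)/2) = (1, 0)

(1, 0)


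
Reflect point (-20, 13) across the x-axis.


Reflection across x-axis: (x, y) -> (x, -y)
(-20, 13) -> (-20, -13)

(-20, -13)


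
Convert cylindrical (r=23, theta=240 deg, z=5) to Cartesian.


x = 23 * cos(240) = -11.5
y = 23 * sin(240) = -19.9186
z = 5

(-11.5, -19.9186, 5)


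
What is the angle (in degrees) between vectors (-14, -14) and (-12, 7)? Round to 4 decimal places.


dot = -14*-12 + -14*7 = 70
|u| = 19.799, |v| = 13.8924
cos(angle) = 0.2545
angle = 75.2564 degrees

75.2564 degrees


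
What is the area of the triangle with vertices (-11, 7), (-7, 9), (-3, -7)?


Area = |x1(y2-y3) + x2(y3-y1) + x3(y1-y2)| / 2
= |-11*(9--7) + -7*(-7-7) + -3*(7-9)| / 2
= 36

36


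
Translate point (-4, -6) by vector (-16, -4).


Translation: (x+dx, y+dy) = (-4+-16, -6+-4) = (-20, -10)

(-20, -10)


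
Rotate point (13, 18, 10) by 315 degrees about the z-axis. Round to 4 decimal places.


x' = 13*cos(315) - 18*sin(315) = 21.9203
y' = 13*sin(315) + 18*cos(315) = 3.5355
z' = 10

(21.9203, 3.5355, 10)


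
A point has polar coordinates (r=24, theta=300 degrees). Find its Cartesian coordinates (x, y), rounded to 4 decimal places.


x = 24 * cos(300) = 12
y = 24 * sin(300) = -20.7846

(12, -20.7846)


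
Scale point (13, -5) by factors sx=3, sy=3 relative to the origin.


Scaling: (x*sx, y*sy) = (13*3, -5*3) = (39, -15)

(39, -15)


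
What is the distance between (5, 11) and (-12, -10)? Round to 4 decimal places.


d = sqrt((-12-5)^2 + (-10-11)^2) = 27.0185

27.0185


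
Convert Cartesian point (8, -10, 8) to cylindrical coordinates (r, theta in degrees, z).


r = sqrt(8^2 + (-10)^2) = 12.8062
theta = atan2(-10, 8) = 308.6598 deg
z = 8

r = 12.8062, theta = 308.6598 deg, z = 8


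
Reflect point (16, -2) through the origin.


Reflection through origin: (x, y) -> (-x, -y)
(16, -2) -> (-16, 2)

(-16, 2)


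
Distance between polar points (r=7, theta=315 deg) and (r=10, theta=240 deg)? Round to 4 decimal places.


d = sqrt(r1^2 + r2^2 - 2*r1*r2*cos(t2-t1))
d = sqrt(7^2 + 10^2 - 2*7*10*cos(240-315)) = 10.6191

10.6191


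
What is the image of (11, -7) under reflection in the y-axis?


Reflection across y-axis: (x, y) -> (-x, y)
(11, -7) -> (-11, -7)

(-11, -7)


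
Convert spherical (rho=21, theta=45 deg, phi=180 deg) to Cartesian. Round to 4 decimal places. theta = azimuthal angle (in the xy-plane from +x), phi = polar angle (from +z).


x = 21 * sin(180) * cos(45) = 0
y = 21 * sin(180) * sin(45) = 0
z = 21 * cos(180) = -21

(0, 0, -21)


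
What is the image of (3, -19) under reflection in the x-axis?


Reflection across x-axis: (x, y) -> (x, -y)
(3, -19) -> (3, 19)

(3, 19)


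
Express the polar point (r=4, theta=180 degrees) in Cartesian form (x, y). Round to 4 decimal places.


x = 4 * cos(180) = -4
y = 4 * sin(180) = 0

(-4, 0)


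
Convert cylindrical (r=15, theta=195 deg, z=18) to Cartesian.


x = 15 * cos(195) = -14.4889
y = 15 * sin(195) = -3.8823
z = 18

(-14.4889, -3.8823, 18)


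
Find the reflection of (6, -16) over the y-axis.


Reflection across y-axis: (x, y) -> (-x, y)
(6, -16) -> (-6, -16)

(-6, -16)


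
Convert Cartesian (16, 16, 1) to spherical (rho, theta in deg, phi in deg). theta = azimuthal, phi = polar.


rho = sqrt(16^2 + 16^2 + 1^2) = 22.6495
theta = atan2(16, 16) = 45 deg
phi = acos(1/22.6495) = 87.4695 deg

rho = 22.6495, theta = 45 deg, phi = 87.4695 deg


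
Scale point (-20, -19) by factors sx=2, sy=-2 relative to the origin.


Scaling: (x*sx, y*sy) = (-20*2, -19*-2) = (-40, 38)

(-40, 38)


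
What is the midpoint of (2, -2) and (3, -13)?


Midpoint = ((2+3)/2, (-2+-13)/2) = (2.5, -7.5)

(2.5, -7.5)
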